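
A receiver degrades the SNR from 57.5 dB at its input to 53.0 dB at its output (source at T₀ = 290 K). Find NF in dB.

NF (dB) = SNR_in(dB) − SNR_out(dB) when the source is at T₀
NF = 57.5 − 53.0 = 4.5 dB

4.5 dB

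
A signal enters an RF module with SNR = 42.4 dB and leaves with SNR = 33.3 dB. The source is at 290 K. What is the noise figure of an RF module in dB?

9.1 dB

NF (dB) = SNR_in(dB) − SNR_out(dB) when the source is at T₀
NF = 42.4 − 33.3 = 9.1 dB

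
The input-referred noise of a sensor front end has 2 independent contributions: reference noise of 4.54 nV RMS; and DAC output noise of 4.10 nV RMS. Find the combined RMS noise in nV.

Uncorrelated sources add in power (mean-square): V_tot = √(ΣV_i²)
V_tot = √[(4.54×10⁻⁹)² + (4.10×10⁻⁹)²] = 6.12×10⁻⁹ V = 6.12 nV

6.12 nV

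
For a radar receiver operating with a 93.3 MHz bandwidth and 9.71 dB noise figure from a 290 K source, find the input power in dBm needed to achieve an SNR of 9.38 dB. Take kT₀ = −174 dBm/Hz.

−75.2 dBm

Sensitivity = −174 + 10 log₁₀(B) + NF + SNR_min
= −174 + 79.7 + 9.71 + 9.38
= −75.21 dBm → −75.2 dBm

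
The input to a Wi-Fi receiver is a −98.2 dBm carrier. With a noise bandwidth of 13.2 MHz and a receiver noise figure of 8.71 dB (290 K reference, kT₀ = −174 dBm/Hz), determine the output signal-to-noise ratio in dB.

Noise floor: N = −174 + 10 log₁₀(B) + NF
10 log₁₀(1.32×10⁷) = 71.21 dB
N = −174 + 71.21 + 8.71 = −94.08 dBm
SNR = P_sig − N = −98.2 − (−94.08) = −4.12 dB → −4.1 dB

−4.1 dB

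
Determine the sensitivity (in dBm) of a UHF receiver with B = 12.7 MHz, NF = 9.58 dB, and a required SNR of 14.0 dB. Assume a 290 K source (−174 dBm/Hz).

−79.4 dBm

Sensitivity = −174 + 10 log₁₀(B) + NF + SNR_min
= −174 + 71.04 + 9.58 + 14.0
= −79.38 dBm → −79.4 dBm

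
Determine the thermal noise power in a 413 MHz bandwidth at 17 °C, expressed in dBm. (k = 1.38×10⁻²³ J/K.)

T = 17 °C + 273.15 = 290.15 K
P_n = kTB = 1.38×10⁻²³ × 290.15 × 4.13×10⁸ = 1.65×10⁻¹² W
In dBm: 10 log₁₀(1.65×10⁻¹² / 10⁻³) = −87.8 dBm

−87.8 dBm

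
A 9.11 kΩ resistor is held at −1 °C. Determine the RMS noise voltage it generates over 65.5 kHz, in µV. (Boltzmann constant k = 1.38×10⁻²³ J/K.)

T = −1 °C + 273.15 = 272.15 K
V_n = √(4kTRB)
4kTRB = 4 × 1.38×10⁻²³ × 272.15 × 9.11×10³ × 6.55×10⁴ = 8.96×10⁻¹² V²
V_n = √(8.96×10⁻¹²) = 2.99×10⁻⁶ V = 2.99 µV

2.99 µV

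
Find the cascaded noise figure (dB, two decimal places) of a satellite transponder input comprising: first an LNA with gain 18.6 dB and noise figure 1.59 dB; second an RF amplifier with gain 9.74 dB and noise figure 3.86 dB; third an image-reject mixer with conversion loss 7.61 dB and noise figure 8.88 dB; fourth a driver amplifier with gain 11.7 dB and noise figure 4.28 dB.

1.72 dB

Convert to linear (a loss of L dB is a gain of −L dB): F_i = 10^(NF_i/10), G_i = 10^(G_i,dB/10)
  Stage 1: F_1 = 10^(1.59/10) = 1.442, G_1 = 10^(18.6/10) = 72.44
  Stage 2: F_2 = 10^(3.86/10) = 2.432, G_2 = 10^(9.74/10) = 9.419
  Stage 3: F_3 = 10^(8.88/10) = 7.727, G_3 = 10^(−7.61/10) = 0.1734
  Stage 4: F_4 = 10^(4.28/10) = 2.679, G_4 = 10^(11.7/10) = 14.79
Friis cascade:
  F = 1.442 + (2.432 − 1)/72.44 + (7.727 − 1)/682.3 + (2.679 − 1)/118.3 = 1.486
NF = 10 log₁₀(1.486) = 1.72 dB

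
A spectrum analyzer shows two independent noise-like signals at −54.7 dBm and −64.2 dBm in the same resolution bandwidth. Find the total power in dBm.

−54.2 dBm

Convert to linear, add, convert back:
P₁ = 3.39×10⁻⁹ W, P₂ = 3.80×10⁻¹⁰ W
P_tot = 3.77×10⁻⁹ W → 10 log₁₀(P_tot / 10⁻³) = −54.2 dBm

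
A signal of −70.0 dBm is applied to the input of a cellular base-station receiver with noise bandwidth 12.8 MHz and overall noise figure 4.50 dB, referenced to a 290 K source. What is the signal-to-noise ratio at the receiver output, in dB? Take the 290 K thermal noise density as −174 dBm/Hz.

Noise floor: N = −174 + 10 log₁₀(B) + NF
10 log₁₀(1.28×10⁷) = 71.07 dB
N = −174 + 71.07 + 4.50 = −98.43 dBm
SNR = P_sig − N = −70.0 − (−98.43) = 28.43 dB → 28.4 dB

28.4 dB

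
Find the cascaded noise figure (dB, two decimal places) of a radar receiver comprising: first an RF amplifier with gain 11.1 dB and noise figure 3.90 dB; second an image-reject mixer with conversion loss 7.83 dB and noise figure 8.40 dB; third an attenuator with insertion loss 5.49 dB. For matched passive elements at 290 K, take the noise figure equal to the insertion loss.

Convert to linear (a loss of L dB is a gain of −L dB): F_i = 10^(NF_i/10), G_i = 10^(G_i,dB/10)
  Stage 1: F_1 = 10^(3.90/10) = 2.455, G_1 = 10^(11.1/10) = 12.88
  Stage 2: F_2 = 10^(8.40/10) = 6.918, G_2 = 10^(−7.83/10) = 0.1648
  Stage 3: F_3 = 10^(5.49/10) = 3.540, G_3 = 10^(−5.49/10) = 0.2825
Friis cascade:
  F = 2.455 + (6.918 − 1)/12.88 + (3.540 − 1)/2.123 = 4.110
NF = 10 log₁₀(4.110) = 6.14 dB

6.14 dB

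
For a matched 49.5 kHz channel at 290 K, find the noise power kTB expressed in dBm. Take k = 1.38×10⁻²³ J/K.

−127.0 dBm

P_n = kTB = 1.38×10⁻²³ × 290 × 4.95×10⁴ = 1.98×10⁻¹⁶ W
In dBm: 10 log₁₀(1.98×10⁻¹⁶ / 10⁻³) = −127.0 dBm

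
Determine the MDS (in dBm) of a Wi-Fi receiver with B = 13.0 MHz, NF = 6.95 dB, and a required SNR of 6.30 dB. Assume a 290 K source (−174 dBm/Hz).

−89.6 dBm

Sensitivity = −174 + 10 log₁₀(B) + NF + SNR_min
= −174 + 71.14 + 6.95 + 6.30
= −89.61 dBm → −89.6 dBm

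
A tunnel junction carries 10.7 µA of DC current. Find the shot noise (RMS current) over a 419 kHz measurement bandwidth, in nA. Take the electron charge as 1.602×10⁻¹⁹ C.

1.20 nA

I_n = √(2qI·B)
2qI·B = 2 × 1.602×10⁻¹⁹ × 1.07×10⁻⁵ × 4.19×10⁵ = 1.44×10⁻¹⁸ A²
I_n = √(1.44×10⁻¹⁸) = 1.20×10⁻⁹ A = 1.20 nA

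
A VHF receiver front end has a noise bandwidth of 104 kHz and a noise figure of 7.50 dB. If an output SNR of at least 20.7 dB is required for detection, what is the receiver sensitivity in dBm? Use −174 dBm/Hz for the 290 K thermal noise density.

−95.6 dBm

Sensitivity = −174 + 10 log₁₀(B) + NF + SNR_min
= −174 + 50.17 + 7.50 + 20.7
= −95.63 dBm → −95.6 dBm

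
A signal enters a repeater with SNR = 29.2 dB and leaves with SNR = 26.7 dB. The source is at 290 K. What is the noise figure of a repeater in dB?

NF (dB) = SNR_in(dB) − SNR_out(dB) when the source is at T₀
NF = 29.2 − 26.7 = 2.5 dB

2.5 dB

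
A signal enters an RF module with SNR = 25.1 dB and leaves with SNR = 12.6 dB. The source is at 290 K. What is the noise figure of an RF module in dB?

NF (dB) = SNR_in(dB) − SNR_out(dB) when the source is at T₀
NF = 25.1 − 12.6 = 12.5 dB

12.5 dB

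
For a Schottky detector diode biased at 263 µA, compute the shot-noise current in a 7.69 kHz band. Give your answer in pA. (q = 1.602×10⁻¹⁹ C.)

I_n = √(2qI·B)
2qI·B = 2 × 1.602×10⁻¹⁹ × 2.63×10⁻⁴ × 7.69×10³ = 6.48×10⁻¹⁹ A²
I_n = √(6.48×10⁻¹⁹) = 8.05×10⁻¹⁰ A = 805 pA

805 pA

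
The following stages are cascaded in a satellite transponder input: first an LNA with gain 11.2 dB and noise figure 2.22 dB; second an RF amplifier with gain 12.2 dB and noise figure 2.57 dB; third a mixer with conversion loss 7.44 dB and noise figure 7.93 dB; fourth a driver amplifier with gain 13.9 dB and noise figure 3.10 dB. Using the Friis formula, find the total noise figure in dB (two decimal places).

2.50 dB

Convert to linear (a loss of L dB is a gain of −L dB): F_i = 10^(NF_i/10), G_i = 10^(G_i,dB/10)
  Stage 1: F_1 = 10^(2.22/10) = 1.667, G_1 = 10^(11.2/10) = 13.18
  Stage 2: F_2 = 10^(2.57/10) = 1.807, G_2 = 10^(12.2/10) = 16.60
  Stage 3: F_3 = 10^(7.93/10) = 6.209, G_3 = 10^(−7.44/10) = 0.1803
  Stage 4: F_4 = 10^(3.10/10) = 2.042, G_4 = 10^(13.9/10) = 24.55
Friis cascade:
  F = 1.667 + (1.807 − 1)/13.18 + (6.209 − 1)/218.8 + (2.042 − 1)/39.45 = 1.779
NF = 10 log₁₀(1.779) = 2.50 dB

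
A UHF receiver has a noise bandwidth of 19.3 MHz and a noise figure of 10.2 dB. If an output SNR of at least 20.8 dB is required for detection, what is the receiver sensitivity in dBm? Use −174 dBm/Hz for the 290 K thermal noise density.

Sensitivity = −174 + 10 log₁₀(B) + NF + SNR_min
= −174 + 72.86 + 10.2 + 20.8
= −70.14 dBm → −70.1 dBm

−70.1 dBm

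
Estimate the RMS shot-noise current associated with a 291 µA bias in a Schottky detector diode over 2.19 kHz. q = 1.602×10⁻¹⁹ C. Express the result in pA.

452 pA

I_n = √(2qI·B)
2qI·B = 2 × 1.602×10⁻¹⁹ × 2.91×10⁻⁴ × 2.19×10³ = 2.04×10⁻¹⁹ A²
I_n = √(2.04×10⁻¹⁹) = 4.52×10⁻¹⁰ A = 452 pA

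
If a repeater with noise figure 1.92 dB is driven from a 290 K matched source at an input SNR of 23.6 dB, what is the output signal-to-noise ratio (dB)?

By definition F = SNR_in/SNR_out, so in dB: SNR_out = SNR_in − NF
SNR_out = 23.6 − 1.92 = 21.68 dB

21.68 dB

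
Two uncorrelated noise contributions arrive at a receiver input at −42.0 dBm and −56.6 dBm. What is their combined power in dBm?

−41.9 dBm

Convert to linear, add, convert back:
P₁ = 6.31×10⁻⁸ W, P₂ = 2.19×10⁻⁹ W
P_tot = 6.53×10⁻⁸ W → 10 log₁₀(P_tot / 10⁻³) = −41.9 dBm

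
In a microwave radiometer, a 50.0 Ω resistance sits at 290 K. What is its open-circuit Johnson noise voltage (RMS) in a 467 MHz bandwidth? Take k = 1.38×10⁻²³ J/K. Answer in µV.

19.3 µV

V_n = √(4kTRB)
4kTRB = 4 × 1.38×10⁻²³ × 290 × 5.00×10¹ × 4.67×10⁸ = 3.74×10⁻¹⁰ V²
V_n = √(3.74×10⁻¹⁰) = 1.93×10⁻⁵ V = 19.3 µV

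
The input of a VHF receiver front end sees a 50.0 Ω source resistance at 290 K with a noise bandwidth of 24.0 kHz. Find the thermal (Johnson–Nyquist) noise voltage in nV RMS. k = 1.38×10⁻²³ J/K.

139 nV

V_n = √(4kTRB)
4kTRB = 4 × 1.38×10⁻²³ × 290 × 5.00×10¹ × 2.40×10⁴ = 1.92×10⁻¹⁴ V²
V_n = √(1.92×10⁻¹⁴) = 1.39×10⁻⁷ V = 139 nV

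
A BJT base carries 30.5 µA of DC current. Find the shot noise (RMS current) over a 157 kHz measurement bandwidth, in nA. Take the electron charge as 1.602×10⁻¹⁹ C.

I_n = √(2qI·B)
2qI·B = 2 × 1.602×10⁻¹⁹ × 3.05×10⁻⁵ × 1.57×10⁵ = 1.53×10⁻¹⁸ A²
I_n = √(1.53×10⁻¹⁸) = 1.24×10⁻⁹ A = 1.24 nA

1.24 nA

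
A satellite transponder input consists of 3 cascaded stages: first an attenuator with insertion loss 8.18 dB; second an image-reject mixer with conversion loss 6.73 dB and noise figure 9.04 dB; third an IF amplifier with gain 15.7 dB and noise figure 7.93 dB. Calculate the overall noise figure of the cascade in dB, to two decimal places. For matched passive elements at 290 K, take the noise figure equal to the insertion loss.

23.31 dB

Convert to linear (a loss of L dB is a gain of −L dB): F_i = 10^(NF_i/10), G_i = 10^(G_i,dB/10)
  Stage 1: F_1 = 10^(8.18/10) = 6.577, G_1 = 10^(−8.18/10) = 0.1521
  Stage 2: F_2 = 10^(9.04/10) = 8.017, G_2 = 10^(−6.73/10) = 0.2123
  Stage 3: F_3 = 10^(7.93/10) = 6.209, G_3 = 10^(15.7/10) = 37.15
Friis cascade:
  F = 6.577 + (8.017 − 1)/0.1521 + (6.209 − 1)/0.03228 = 214.1
NF = 10 log₁₀(214.1) = 23.31 dB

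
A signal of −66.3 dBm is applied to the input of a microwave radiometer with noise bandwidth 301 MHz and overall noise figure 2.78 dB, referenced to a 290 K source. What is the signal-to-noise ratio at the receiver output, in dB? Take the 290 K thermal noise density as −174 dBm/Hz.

Noise floor: N = −174 + 10 log₁₀(B) + NF
10 log₁₀(3.01×10⁸) = 84.79 dB
N = −174 + 84.79 + 2.78 = −86.43 dBm
SNR = P_sig − N = −66.3 − (−86.43) = 20.13 dB → 20.1 dB

20.1 dB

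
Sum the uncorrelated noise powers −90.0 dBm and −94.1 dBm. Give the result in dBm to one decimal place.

−88.6 dBm

Convert to linear, add, convert back:
P₁ = 1.00×10⁻¹² W, P₂ = 3.89×10⁻¹³ W
P_tot = 1.39×10⁻¹² W → 10 log₁₀(P_tot / 10⁻³) = −88.6 dBm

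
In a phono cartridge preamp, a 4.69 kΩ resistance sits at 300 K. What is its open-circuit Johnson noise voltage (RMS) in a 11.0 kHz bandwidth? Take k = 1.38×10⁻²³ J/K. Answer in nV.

924 nV

V_n = √(4kTRB)
4kTRB = 4 × 1.38×10⁻²³ × 300 × 4.69×10³ × 1.10×10⁴ = 8.54×10⁻¹³ V²
V_n = √(8.54×10⁻¹³) = 9.24×10⁻⁷ V = 924 nV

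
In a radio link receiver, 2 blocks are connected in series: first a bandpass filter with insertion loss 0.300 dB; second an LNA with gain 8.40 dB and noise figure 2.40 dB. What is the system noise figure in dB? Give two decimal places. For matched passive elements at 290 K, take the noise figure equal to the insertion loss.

Convert to linear (a loss of L dB is a gain of −L dB): F_i = 10^(NF_i/10), G_i = 10^(G_i,dB/10)
  Stage 1: F_1 = 10^(0.300/10) = 1.072, G_1 = 10^(−0.300/10) = 0.9333
  Stage 2: F_2 = 10^(2.40/10) = 1.738, G_2 = 10^(8.40/10) = 6.918
Friis cascade:
  F = 1.072 + (1.738 − 1)/0.9333 = 1.862
NF = 10 log₁₀(1.862) = 2.70 dB

2.70 dB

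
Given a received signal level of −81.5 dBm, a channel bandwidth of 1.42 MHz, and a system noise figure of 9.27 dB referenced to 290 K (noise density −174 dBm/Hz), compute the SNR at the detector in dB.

21.7 dB

Noise floor: N = −174 + 10 log₁₀(B) + NF
10 log₁₀(1.42×10⁶) = 61.52 dB
N = −174 + 61.52 + 9.27 = −103.21 dBm
SNR = P_sig − N = −81.5 − (−103.21) = 21.71 dB → 21.7 dB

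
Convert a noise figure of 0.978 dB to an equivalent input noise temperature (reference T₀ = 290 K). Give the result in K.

73.2 K

F = 10^(0.978/10) = 1.25256
T_e = (F − 1)·T₀ = (1.25256 − 1) × 290 = 73.2 K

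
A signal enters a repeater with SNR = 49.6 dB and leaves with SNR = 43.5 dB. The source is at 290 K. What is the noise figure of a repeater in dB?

6.1 dB

NF (dB) = SNR_in(dB) − SNR_out(dB) when the source is at T₀
NF = 49.6 − 43.5 = 6.1 dB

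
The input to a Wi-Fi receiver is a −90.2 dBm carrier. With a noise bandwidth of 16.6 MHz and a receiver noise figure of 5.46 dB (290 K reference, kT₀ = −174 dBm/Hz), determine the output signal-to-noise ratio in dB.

Noise floor: N = −174 + 10 log₁₀(B) + NF
10 log₁₀(1.66×10⁷) = 72.2 dB
N = −174 + 72.2 + 5.46 = −96.34 dBm
SNR = P_sig − N = −90.2 − (−96.34) = 6.14 dB → 6.1 dB

6.1 dB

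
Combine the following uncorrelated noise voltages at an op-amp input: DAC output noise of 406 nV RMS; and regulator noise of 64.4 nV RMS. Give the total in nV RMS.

Uncorrelated sources add in power (mean-square): V_tot = √(ΣV_i²)
V_tot = √[(4.06×10⁻⁷)² + (6.44×10⁻⁸)²] = 4.11×10⁻⁷ V = 411 nV

411 nV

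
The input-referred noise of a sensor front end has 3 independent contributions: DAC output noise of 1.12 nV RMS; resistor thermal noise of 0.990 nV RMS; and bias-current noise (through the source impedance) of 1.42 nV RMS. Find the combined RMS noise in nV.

2.06 nV

Uncorrelated sources add in power (mean-square): V_tot = √(ΣV_i²)
V_tot = √[(1.12×10⁻⁹)² + (9.90×10⁻¹⁰)² + (1.42×10⁻⁹)²] = 2.06×10⁻⁹ V = 2.06 nV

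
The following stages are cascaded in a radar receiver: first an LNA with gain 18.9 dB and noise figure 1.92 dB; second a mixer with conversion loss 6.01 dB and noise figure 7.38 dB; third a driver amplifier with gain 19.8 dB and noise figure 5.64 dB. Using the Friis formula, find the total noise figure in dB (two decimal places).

2.43 dB

Convert to linear (a loss of L dB is a gain of −L dB): F_i = 10^(NF_i/10), G_i = 10^(G_i,dB/10)
  Stage 1: F_1 = 10^(1.92/10) = 1.556, G_1 = 10^(18.9/10) = 77.62
  Stage 2: F_2 = 10^(7.38/10) = 5.470, G_2 = 10^(−6.01/10) = 0.2506
  Stage 3: F_3 = 10^(5.64/10) = 3.664, G_3 = 10^(19.8/10) = 95.50
Friis cascade:
  F = 1.556 + (5.470 − 1)/77.62 + (3.664 − 1)/19.45 = 1.751
NF = 10 log₁₀(1.751) = 2.43 dB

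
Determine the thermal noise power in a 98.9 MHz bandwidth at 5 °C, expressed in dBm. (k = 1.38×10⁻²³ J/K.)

−94.2 dBm

T = 5 °C + 273.15 = 278.15 K
P_n = kTB = 1.38×10⁻²³ × 278.15 × 9.89×10⁷ = 3.80×10⁻¹³ W
In dBm: 10 log₁₀(3.80×10⁻¹³ / 10⁻³) = −94.2 dBm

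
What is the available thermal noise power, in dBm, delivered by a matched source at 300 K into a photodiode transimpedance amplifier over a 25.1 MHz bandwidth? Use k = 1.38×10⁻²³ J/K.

P_n = kTB = 1.38×10⁻²³ × 300 × 2.51×10⁷ = 1.04×10⁻¹³ W
In dBm: 10 log₁₀(1.04×10⁻¹³ / 10⁻³) = −99.8 dBm

−99.8 dBm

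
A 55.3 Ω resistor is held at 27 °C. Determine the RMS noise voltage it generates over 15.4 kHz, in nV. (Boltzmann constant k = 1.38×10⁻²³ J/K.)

119 nV

T = 27 °C + 273.15 = 300.15 K
V_n = √(4kTRB)
4kTRB = 4 × 1.38×10⁻²³ × 300.15 × 5.53×10¹ × 1.54×10⁴ = 1.41×10⁻¹⁴ V²
V_n = √(1.41×10⁻¹⁴) = 1.19×10⁻⁷ V = 119 nV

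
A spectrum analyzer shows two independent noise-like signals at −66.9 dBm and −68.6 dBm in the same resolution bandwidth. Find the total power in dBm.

−64.7 dBm

Convert to linear, add, convert back:
P₁ = 2.04×10⁻¹⁰ W, P₂ = 1.38×10⁻¹⁰ W
P_tot = 3.42×10⁻¹⁰ W → 10 log₁₀(P_tot / 10⁻³) = −64.7 dBm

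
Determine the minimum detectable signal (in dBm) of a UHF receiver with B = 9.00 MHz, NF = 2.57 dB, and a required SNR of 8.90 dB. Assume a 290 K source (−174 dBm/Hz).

−93.0 dBm

Sensitivity = −174 + 10 log₁₀(B) + NF + SNR_min
= −174 + 69.54 + 2.57 + 8.90
= −92.99 dBm → −93.0 dBm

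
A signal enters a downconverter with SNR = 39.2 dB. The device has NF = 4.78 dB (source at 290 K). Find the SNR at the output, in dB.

34.42 dB

By definition F = SNR_in/SNR_out, so in dB: SNR_out = SNR_in − NF
SNR_out = 39.2 − 4.78 = 34.42 dB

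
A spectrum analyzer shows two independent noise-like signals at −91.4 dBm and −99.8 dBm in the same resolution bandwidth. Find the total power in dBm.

−90.8 dBm

Convert to linear, add, convert back:
P₁ = 7.24×10⁻¹³ W, P₂ = 1.05×10⁻¹³ W
P_tot = 8.29×10⁻¹³ W → 10 log₁₀(P_tot / 10⁻³) = −90.8 dBm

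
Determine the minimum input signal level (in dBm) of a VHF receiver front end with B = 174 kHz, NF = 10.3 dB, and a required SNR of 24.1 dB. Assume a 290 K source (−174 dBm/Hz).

−87.2 dBm

Sensitivity = −174 + 10 log₁₀(B) + NF + SNR_min
= −174 + 52.41 + 10.3 + 24.1
= −87.19 dBm → −87.2 dBm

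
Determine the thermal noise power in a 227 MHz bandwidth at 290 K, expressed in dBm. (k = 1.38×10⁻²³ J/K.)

P_n = kTB = 1.38×10⁻²³ × 290 × 2.27×10⁸ = 9.08×10⁻¹³ W
In dBm: 10 log₁₀(9.08×10⁻¹³ / 10⁻³) = −90.4 dBm

−90.4 dBm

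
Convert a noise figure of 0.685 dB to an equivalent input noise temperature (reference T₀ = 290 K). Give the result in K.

49.5 K

F = 10^(0.685/10) = 1.17085
T_e = (F − 1)·T₀ = (1.17085 − 1) × 290 = 49.5 K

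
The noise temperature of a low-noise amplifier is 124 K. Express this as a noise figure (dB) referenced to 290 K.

1.55 dB

F = 1 + T_e/T₀ = 1 + 124/290 = 1.42759
NF = 10 log₁₀(1.42759) = 1.55 dB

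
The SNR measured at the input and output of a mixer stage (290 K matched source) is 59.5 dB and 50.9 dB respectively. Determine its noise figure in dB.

NF (dB) = SNR_in(dB) − SNR_out(dB) when the source is at T₀
NF = 59.5 − 50.9 = 8.6 dB

8.6 dB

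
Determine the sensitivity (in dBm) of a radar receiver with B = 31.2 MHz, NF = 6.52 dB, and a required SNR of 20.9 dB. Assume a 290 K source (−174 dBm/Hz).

−71.6 dBm

Sensitivity = −174 + 10 log₁₀(B) + NF + SNR_min
= −174 + 74.94 + 6.52 + 20.9
= −71.64 dBm → −71.6 dBm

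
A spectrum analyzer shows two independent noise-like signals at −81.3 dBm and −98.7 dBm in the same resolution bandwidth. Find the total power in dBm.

−81.2 dBm

Convert to linear, add, convert back:
P₁ = 7.41×10⁻¹² W, P₂ = 1.35×10⁻¹³ W
P_tot = 7.55×10⁻¹² W → 10 log₁₀(P_tot / 10⁻³) = −81.2 dBm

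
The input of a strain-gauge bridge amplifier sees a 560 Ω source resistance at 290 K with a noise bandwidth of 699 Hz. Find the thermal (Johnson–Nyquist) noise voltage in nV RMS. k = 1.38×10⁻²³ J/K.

V_n = √(4kTRB)
4kTRB = 4 × 1.38×10⁻²³ × 290 × 5.60×10² × 6.99×10² = 6.27×10⁻¹⁵ V²
V_n = √(6.27×10⁻¹⁵) = 7.92×10⁻⁸ V = 79.2 nV

79.2 nV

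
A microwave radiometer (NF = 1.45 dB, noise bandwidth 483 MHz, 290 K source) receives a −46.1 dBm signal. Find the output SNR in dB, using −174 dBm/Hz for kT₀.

Noise floor: N = −174 + 10 log₁₀(B) + NF
10 log₁₀(4.83×10⁸) = 86.84 dB
N = −174 + 86.84 + 1.45 = −85.71 dBm
SNR = P_sig − N = −46.1 − (−85.71) = 39.61 dB → 39.6 dB

39.6 dB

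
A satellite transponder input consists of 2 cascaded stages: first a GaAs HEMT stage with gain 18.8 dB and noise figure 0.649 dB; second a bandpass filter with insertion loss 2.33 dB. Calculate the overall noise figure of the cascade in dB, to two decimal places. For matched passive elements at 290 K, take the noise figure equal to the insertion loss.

Convert to linear (a loss of L dB is a gain of −L dB): F_i = 10^(NF_i/10), G_i = 10^(G_i,dB/10)
  Stage 1: F_1 = 10^(0.649/10) = 1.161, G_1 = 10^(18.8/10) = 75.86
  Stage 2: F_2 = 10^(2.33/10) = 1.710, G_2 = 10^(−2.33/10) = 0.5848
Friis cascade:
  F = 1.161 + (1.710 − 1)/75.86 = 1.171
NF = 10 log₁₀(1.171) = 0.68 dB

0.68 dB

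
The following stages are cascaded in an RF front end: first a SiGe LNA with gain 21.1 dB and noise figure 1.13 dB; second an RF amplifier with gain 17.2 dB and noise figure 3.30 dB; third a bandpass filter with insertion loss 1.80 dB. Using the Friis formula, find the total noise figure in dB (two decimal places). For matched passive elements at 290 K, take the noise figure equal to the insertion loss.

1.16 dB

Convert to linear (a loss of L dB is a gain of −L dB): F_i = 10^(NF_i/10), G_i = 10^(G_i,dB/10)
  Stage 1: F_1 = 10^(1.13/10) = 1.297, G_1 = 10^(21.1/10) = 128.8
  Stage 2: F_2 = 10^(3.30/10) = 2.138, G_2 = 10^(17.2/10) = 52.48
  Stage 3: F_3 = 10^(1.80/10) = 1.514, G_3 = 10^(−1.80/10) = 0.6607
Friis cascade:
  F = 1.297 + (2.138 − 1)/128.8 + (1.514 − 1)/6761 = 1.306
NF = 10 log₁₀(1.306) = 1.16 dB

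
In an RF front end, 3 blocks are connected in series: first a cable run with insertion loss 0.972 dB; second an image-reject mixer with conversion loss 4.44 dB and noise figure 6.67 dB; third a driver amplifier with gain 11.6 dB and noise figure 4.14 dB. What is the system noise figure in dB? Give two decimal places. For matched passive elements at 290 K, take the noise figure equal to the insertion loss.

Convert to linear (a loss of L dB is a gain of −L dB): F_i = 10^(NF_i/10), G_i = 10^(G_i,dB/10)
  Stage 1: F_1 = 10^(0.972/10) = 1.251, G_1 = 10^(−0.972/10) = 0.7995
  Stage 2: F_2 = 10^(6.67/10) = 4.645, G_2 = 10^(−4.44/10) = 0.3597
  Stage 3: F_3 = 10^(4.14/10) = 2.594, G_3 = 10^(11.6/10) = 14.45
Friis cascade:
  F = 1.251 + (4.645 − 1)/0.7995 + (2.594 − 1)/0.2876 = 11.35
NF = 10 log₁₀(11.35) = 10.55 dB

10.55 dB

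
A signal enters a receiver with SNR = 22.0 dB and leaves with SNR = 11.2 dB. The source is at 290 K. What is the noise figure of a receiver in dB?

NF (dB) = SNR_in(dB) − SNR_out(dB) when the source is at T₀
NF = 22.0 − 11.2 = 10.8 dB

10.8 dB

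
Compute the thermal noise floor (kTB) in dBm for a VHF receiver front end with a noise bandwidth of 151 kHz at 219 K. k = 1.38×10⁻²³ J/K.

P_n = kTB = 1.38×10⁻²³ × 219 × 1.51×10⁵ = 4.56×10⁻¹⁶ W
In dBm: 10 log₁₀(4.56×10⁻¹⁶ / 10⁻³) = −123.4 dBm

−123.4 dBm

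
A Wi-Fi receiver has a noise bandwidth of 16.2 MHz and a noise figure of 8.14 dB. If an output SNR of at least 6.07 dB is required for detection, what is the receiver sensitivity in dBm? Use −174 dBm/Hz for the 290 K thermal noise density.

−87.7 dBm

Sensitivity = −174 + 10 log₁₀(B) + NF + SNR_min
= −174 + 72.1 + 8.14 + 6.07
= −87.69 dBm → −87.7 dBm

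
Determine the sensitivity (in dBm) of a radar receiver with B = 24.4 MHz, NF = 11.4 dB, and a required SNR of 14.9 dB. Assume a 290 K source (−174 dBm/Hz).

−73.8 dBm

Sensitivity = −174 + 10 log₁₀(B) + NF + SNR_min
= −174 + 73.87 + 11.4 + 14.9
= −73.83 dBm → −73.8 dBm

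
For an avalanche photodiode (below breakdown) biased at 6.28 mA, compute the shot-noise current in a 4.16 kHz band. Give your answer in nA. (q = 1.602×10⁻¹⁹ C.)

2.89 nA

I_n = √(2qI·B)
2qI·B = 2 × 1.602×10⁻¹⁹ × 6.28×10⁻³ × 4.16×10³ = 8.37×10⁻¹⁸ A²
I_n = √(8.37×10⁻¹⁸) = 2.89×10⁻⁹ A = 2.89 nA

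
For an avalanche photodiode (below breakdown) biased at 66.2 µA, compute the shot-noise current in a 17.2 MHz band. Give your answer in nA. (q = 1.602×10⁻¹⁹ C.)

19.1 nA

I_n = √(2qI·B)
2qI·B = 2 × 1.602×10⁻¹⁹ × 6.62×10⁻⁵ × 1.72×10⁷ = 3.65×10⁻¹⁶ A²
I_n = √(3.65×10⁻¹⁶) = 1.91×10⁻⁸ A = 19.1 nA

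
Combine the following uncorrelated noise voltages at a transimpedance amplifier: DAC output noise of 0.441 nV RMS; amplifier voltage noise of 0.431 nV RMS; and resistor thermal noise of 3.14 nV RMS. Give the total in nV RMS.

Uncorrelated sources add in power (mean-square): V_tot = √(ΣV_i²)
V_tot = √[(4.41×10⁻¹⁰)² + (4.31×10⁻¹⁰)² + (3.14×10⁻⁹)²] = 3.20×10⁻⁹ V = 3.20 nV

3.20 nV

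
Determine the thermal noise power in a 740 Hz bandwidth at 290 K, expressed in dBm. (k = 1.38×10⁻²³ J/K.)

P_n = kTB = 1.38×10⁻²³ × 290 × 7.40×10² = 2.96×10⁻¹⁸ W
In dBm: 10 log₁₀(2.96×10⁻¹⁸ / 10⁻³) = −145.3 dBm

−145.3 dBm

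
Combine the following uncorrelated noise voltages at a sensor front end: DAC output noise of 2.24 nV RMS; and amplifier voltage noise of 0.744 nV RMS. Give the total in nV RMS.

Uncorrelated sources add in power (mean-square): V_tot = √(ΣV_i²)
V_tot = √[(2.24×10⁻⁹)² + (7.44×10⁻¹⁰)²] = 2.36×10⁻⁹ V = 2.36 nV

2.36 nV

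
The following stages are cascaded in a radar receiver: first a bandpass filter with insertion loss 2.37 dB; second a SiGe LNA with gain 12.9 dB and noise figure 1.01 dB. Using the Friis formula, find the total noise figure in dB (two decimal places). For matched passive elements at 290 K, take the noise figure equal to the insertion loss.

3.38 dB

Convert to linear (a loss of L dB is a gain of −L dB): F_i = 10^(NF_i/10), G_i = 10^(G_i,dB/10)
  Stage 1: F_1 = 10^(2.37/10) = 1.726, G_1 = 10^(−2.37/10) = 0.5794
  Stage 2: F_2 = 10^(1.01/10) = 1.262, G_2 = 10^(12.9/10) = 19.50
Friis cascade:
  F = 1.726 + (1.262 − 1)/0.5794 = 2.178
NF = 10 log₁₀(2.178) = 3.38 dB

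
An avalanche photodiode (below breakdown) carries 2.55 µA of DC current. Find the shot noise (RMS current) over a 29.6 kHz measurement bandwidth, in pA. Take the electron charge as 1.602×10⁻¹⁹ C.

I_n = √(2qI·B)
2qI·B = 2 × 1.602×10⁻¹⁹ × 2.55×10⁻⁶ × 2.96×10⁴ = 2.42×10⁻²⁰ A²
I_n = √(2.42×10⁻²⁰) = 1.56×10⁻¹⁰ A = 156 pA

156 pA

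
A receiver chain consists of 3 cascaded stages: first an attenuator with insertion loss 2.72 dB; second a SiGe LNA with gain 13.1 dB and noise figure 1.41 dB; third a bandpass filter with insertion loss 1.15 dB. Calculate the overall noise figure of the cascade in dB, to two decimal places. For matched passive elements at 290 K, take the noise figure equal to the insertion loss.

4.18 dB

Convert to linear (a loss of L dB is a gain of −L dB): F_i = 10^(NF_i/10), G_i = 10^(G_i,dB/10)
  Stage 1: F_1 = 10^(2.72/10) = 1.871, G_1 = 10^(−2.72/10) = 0.5346
  Stage 2: F_2 = 10^(1.41/10) = 1.384, G_2 = 10^(13.1/10) = 20.42
  Stage 3: F_3 = 10^(1.15/10) = 1.303, G_3 = 10^(−1.15/10) = 0.7674
Friis cascade:
  F = 1.871 + (1.384 − 1)/0.5346 + (1.303 − 1)/10.91 = 2.616
NF = 10 log₁₀(2.616) = 4.18 dB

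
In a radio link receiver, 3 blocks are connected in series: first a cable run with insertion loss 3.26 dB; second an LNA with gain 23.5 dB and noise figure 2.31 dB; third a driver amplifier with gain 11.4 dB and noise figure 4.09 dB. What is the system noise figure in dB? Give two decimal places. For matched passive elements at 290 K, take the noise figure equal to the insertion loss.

Convert to linear (a loss of L dB is a gain of −L dB): F_i = 10^(NF_i/10), G_i = 10^(G_i,dB/10)
  Stage 1: F_1 = 10^(3.26/10) = 2.118, G_1 = 10^(−3.26/10) = 0.4721
  Stage 2: F_2 = 10^(2.31/10) = 1.702, G_2 = 10^(23.5/10) = 223.9
  Stage 3: F_3 = 10^(4.09/10) = 2.564, G_3 = 10^(11.4/10) = 13.80
Friis cascade:
  F = 2.118 + (1.702 − 1)/0.4721 + (2.564 − 1)/105.7 = 3.621
NF = 10 log₁₀(3.621) = 5.59 dB

5.59 dB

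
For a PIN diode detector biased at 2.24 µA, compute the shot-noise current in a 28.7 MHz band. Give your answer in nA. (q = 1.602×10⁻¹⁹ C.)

4.54 nA

I_n = √(2qI·B)
2qI·B = 2 × 1.602×10⁻¹⁹ × 2.24×10⁻⁶ × 2.87×10⁷ = 2.06×10⁻¹⁷ A²
I_n = √(2.06×10⁻¹⁷) = 4.54×10⁻⁹ A = 4.54 nA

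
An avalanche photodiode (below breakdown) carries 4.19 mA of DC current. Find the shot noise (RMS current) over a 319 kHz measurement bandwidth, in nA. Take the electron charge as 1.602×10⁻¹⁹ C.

I_n = √(2qI·B)
2qI·B = 2 × 1.602×10⁻¹⁹ × 4.19×10⁻³ × 3.19×10⁵ = 4.28×10⁻¹⁶ A²
I_n = √(4.28×10⁻¹⁶) = 2.07×10⁻⁸ A = 20.7 nA

20.7 nA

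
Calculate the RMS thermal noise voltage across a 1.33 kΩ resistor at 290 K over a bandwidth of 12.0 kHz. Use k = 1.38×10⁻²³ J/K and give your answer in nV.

V_n = √(4kTRB)
4kTRB = 4 × 1.38×10⁻²³ × 290 × 1.33×10³ × 1.20×10⁴ = 2.55×10⁻¹³ V²
V_n = √(2.55×10⁻¹³) = 5.05×10⁻⁷ V = 505 nV

505 nV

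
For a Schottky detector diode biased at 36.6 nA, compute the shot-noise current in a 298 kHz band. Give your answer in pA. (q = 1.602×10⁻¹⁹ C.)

I_n = √(2qI·B)
2qI·B = 2 × 1.602×10⁻¹⁹ × 3.66×10⁻⁸ × 2.98×10⁵ = 3.49×10⁻²¹ A²
I_n = √(3.49×10⁻²¹) = 5.91×10⁻¹¹ A = 59.1 pA

59.1 pA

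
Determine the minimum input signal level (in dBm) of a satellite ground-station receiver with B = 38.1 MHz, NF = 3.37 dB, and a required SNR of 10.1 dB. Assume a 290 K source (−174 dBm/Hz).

Sensitivity = −174 + 10 log₁₀(B) + NF + SNR_min
= −174 + 75.81 + 3.37 + 10.1
= −84.72 dBm → −84.7 dBm

−84.7 dBm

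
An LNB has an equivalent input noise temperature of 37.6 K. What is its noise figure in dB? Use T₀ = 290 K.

0.529 dB

F = 1 + T_e/T₀ = 1 + 37.6/290 = 1.12966
NF = 10 log₁₀(1.12966) = 0.529 dB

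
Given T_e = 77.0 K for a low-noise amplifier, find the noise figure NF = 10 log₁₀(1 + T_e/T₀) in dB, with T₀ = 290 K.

1.02 dB

F = 1 + T_e/T₀ = 1 + 77.0/290 = 1.26552
NF = 10 log₁₀(1.26552) = 1.02 dB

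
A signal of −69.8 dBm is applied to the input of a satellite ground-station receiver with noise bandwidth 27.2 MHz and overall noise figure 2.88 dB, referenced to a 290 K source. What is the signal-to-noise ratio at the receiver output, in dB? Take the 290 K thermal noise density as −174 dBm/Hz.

27.0 dB

Noise floor: N = −174 + 10 log₁₀(B) + NF
10 log₁₀(2.72×10⁷) = 74.35 dB
N = −174 + 74.35 + 2.88 = −96.77 dBm
SNR = P_sig − N = −69.8 − (−96.77) = 26.97 dB → 27.0 dB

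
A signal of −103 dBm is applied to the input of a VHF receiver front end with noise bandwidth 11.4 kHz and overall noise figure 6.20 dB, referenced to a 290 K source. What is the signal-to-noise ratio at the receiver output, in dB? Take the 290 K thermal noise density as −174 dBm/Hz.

Noise floor: N = −174 + 10 log₁₀(B) + NF
10 log₁₀(1.14×10⁴) = 40.57 dB
N = −174 + 40.57 + 6.20 = −127.23 dBm
SNR = P_sig − N = −103 − (−127.23) = 24.23 dB → 24.2 dB

24.2 dB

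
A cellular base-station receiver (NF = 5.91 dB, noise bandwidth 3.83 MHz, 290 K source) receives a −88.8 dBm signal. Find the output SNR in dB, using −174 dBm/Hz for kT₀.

Noise floor: N = −174 + 10 log₁₀(B) + NF
10 log₁₀(3.83×10⁶) = 65.83 dB
N = −174 + 65.83 + 5.91 = −102.26 dBm
SNR = P_sig − N = −88.8 − (−102.26) = 13.46 dB → 13.5 dB

13.5 dB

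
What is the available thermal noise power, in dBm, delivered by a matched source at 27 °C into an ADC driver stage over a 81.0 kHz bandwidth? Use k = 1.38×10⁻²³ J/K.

−124.7 dBm

T = 27 °C + 273.15 = 300.15 K
P_n = kTB = 1.38×10⁻²³ × 300.15 × 8.10×10⁴ = 3.36×10⁻¹⁶ W
In dBm: 10 log₁₀(3.36×10⁻¹⁶ / 10⁻³) = −124.7 dBm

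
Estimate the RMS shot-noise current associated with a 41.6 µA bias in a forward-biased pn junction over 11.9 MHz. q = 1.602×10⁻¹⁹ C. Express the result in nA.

12.6 nA

I_n = √(2qI·B)
2qI·B = 2 × 1.602×10⁻¹⁹ × 4.16×10⁻⁵ × 1.19×10⁷ = 1.59×10⁻¹⁶ A²
I_n = √(1.59×10⁻¹⁶) = 1.26×10⁻⁸ A = 12.6 nA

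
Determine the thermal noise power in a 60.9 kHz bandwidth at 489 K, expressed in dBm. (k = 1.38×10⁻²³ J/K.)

P_n = kTB = 1.38×10⁻²³ × 489 × 6.09×10⁴ = 4.11×10⁻¹⁶ W
In dBm: 10 log₁₀(4.11×10⁻¹⁶ / 10⁻³) = −123.9 dBm

−123.9 dBm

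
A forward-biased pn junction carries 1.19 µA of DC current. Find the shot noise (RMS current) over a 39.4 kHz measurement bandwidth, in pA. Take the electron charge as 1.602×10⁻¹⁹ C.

123 pA

I_n = √(2qI·B)
2qI·B = 2 × 1.602×10⁻¹⁹ × 1.19×10⁻⁶ × 3.94×10⁴ = 1.50×10⁻²⁰ A²
I_n = √(1.50×10⁻²⁰) = 1.23×10⁻¹⁰ A = 123 pA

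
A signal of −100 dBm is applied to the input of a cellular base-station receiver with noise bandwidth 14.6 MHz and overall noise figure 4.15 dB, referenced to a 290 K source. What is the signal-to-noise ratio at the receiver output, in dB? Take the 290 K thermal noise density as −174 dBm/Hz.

−1.8 dB

Noise floor: N = −174 + 10 log₁₀(B) + NF
10 log₁₀(1.46×10⁷) = 71.64 dB
N = −174 + 71.64 + 4.15 = −98.21 dBm
SNR = P_sig − N = −100 − (−98.21) = −1.79 dB → −1.8 dB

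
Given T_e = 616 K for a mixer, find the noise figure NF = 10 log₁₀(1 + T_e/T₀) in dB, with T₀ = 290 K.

F = 1 + T_e/T₀ = 1 + 616/290 = 3.12414
NF = 10 log₁₀(3.12414) = 4.95 dB

4.95 dB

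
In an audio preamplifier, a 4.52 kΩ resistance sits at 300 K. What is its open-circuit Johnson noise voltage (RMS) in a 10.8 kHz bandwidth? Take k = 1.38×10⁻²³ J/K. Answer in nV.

V_n = √(4kTRB)
4kTRB = 4 × 1.38×10⁻²³ × 300 × 4.52×10³ × 1.08×10⁴ = 8.08×10⁻¹³ V²
V_n = √(8.08×10⁻¹³) = 8.99×10⁻⁷ V = 899 nV

899 nV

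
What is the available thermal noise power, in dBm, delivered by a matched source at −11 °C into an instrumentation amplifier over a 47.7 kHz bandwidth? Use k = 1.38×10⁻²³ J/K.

T = −11 °C + 273.15 = 262.15 K
P_n = kTB = 1.38×10⁻²³ × 262.15 × 4.77×10⁴ = 1.73×10⁻¹⁶ W
In dBm: 10 log₁₀(1.73×10⁻¹⁶ / 10⁻³) = −127.6 dBm

−127.6 dBm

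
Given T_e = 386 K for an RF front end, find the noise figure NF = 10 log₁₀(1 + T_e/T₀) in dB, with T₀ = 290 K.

3.68 dB

F = 1 + T_e/T₀ = 1 + 386/290 = 2.33103
NF = 10 log₁₀(2.33103) = 3.68 dB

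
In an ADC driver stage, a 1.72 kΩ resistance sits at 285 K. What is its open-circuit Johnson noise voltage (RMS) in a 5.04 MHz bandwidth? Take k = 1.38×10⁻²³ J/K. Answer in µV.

V_n = √(4kTRB)
4kTRB = 4 × 1.38×10⁻²³ × 285 × 1.72×10³ × 5.04×10⁶ = 1.36×10⁻¹⁰ V²
V_n = √(1.36×10⁻¹⁰) = 1.17×10⁻⁵ V = 11.7 µV

11.7 µV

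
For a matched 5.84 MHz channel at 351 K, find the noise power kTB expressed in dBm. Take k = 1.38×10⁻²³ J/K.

P_n = kTB = 1.38×10⁻²³ × 351 × 5.84×10⁶ = 2.83×10⁻¹⁴ W
In dBm: 10 log₁₀(2.83×10⁻¹⁴ / 10⁻³) = −105.5 dBm

−105.5 dBm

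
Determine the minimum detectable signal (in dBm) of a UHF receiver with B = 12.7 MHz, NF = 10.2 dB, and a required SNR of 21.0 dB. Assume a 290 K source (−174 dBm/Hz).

Sensitivity = −174 + 10 log₁₀(B) + NF + SNR_min
= −174 + 71.04 + 10.2 + 21.0
= −71.76 dBm → −71.8 dBm

−71.8 dBm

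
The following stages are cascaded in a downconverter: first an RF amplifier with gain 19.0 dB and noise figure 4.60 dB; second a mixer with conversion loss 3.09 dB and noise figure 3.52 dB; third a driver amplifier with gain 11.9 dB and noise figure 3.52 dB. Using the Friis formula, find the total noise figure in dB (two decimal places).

4.67 dB

Convert to linear (a loss of L dB is a gain of −L dB): F_i = 10^(NF_i/10), G_i = 10^(G_i,dB/10)
  Stage 1: F_1 = 10^(4.60/10) = 2.884, G_1 = 10^(19.0/10) = 79.43
  Stage 2: F_2 = 10^(3.52/10) = 2.249, G_2 = 10^(−3.09/10) = 0.4909
  Stage 3: F_3 = 10^(3.52/10) = 2.249, G_3 = 10^(11.9/10) = 15.49
Friis cascade:
  F = 2.884 + (2.249 − 1)/79.43 + (2.249 − 1)/38.99 = 2.932
NF = 10 log₁₀(2.932) = 4.67 dB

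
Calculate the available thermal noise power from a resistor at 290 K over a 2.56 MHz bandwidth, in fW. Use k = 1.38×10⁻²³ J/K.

P_n = kTB = 1.38×10⁻²³ × 290 × 2.56×10⁶ = 1.02×10⁻¹⁴ W = 10.2 fW

10.2 fW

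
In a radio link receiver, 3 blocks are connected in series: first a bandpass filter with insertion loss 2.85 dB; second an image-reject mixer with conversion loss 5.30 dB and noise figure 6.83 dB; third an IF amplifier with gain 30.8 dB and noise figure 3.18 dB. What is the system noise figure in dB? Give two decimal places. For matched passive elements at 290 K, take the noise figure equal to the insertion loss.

12.13 dB

Convert to linear (a loss of L dB is a gain of −L dB): F_i = 10^(NF_i/10), G_i = 10^(G_i,dB/10)
  Stage 1: F_1 = 10^(2.85/10) = 1.928, G_1 = 10^(−2.85/10) = 0.5188
  Stage 2: F_2 = 10^(6.83/10) = 4.819, G_2 = 10^(−5.30/10) = 0.2951
  Stage 3: F_3 = 10^(3.18/10) = 2.080, G_3 = 10^(30.8/10) = 1202
Friis cascade:
  F = 1.928 + (4.819 − 1)/0.5188 + (2.080 − 1)/0.1531 = 16.34
NF = 10 log₁₀(16.34) = 12.13 dB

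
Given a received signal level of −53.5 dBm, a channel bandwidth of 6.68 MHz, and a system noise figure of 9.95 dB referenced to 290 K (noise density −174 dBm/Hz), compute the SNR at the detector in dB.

42.3 dB

Noise floor: N = −174 + 10 log₁₀(B) + NF
10 log₁₀(6.68×10⁶) = 68.25 dB
N = −174 + 68.25 + 9.95 = −95.80 dBm
SNR = P_sig − N = −53.5 − (−95.80) = 42.30 dB → 42.3 dB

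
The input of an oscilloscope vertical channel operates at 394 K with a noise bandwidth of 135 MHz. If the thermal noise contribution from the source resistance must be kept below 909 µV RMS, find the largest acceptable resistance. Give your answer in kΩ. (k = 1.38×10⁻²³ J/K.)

Johnson–Nyquist: V_n = √(4kTRB) ⇒ R = V_n² / (4kTB)
4kTB = 4 × 1.38×10⁻²³ × 394 × 1.35×10⁸ = 2.94×10⁻¹²
R = (9.09×10⁻⁴)² / 2.94×10⁻¹² = 2.81×10⁵ Ω = 281 kΩ

281 kΩ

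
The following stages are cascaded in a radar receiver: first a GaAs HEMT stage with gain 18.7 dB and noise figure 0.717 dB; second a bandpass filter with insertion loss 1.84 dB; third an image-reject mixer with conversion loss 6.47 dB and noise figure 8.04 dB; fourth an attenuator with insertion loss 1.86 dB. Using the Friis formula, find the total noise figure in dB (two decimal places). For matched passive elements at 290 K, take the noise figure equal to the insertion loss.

1.29 dB

Convert to linear (a loss of L dB is a gain of −L dB): F_i = 10^(NF_i/10), G_i = 10^(G_i,dB/10)
  Stage 1: F_1 = 10^(0.717/10) = 1.180, G_1 = 10^(18.7/10) = 74.13
  Stage 2: F_2 = 10^(1.84/10) = 1.528, G_2 = 10^(−1.84/10) = 0.6546
  Stage 3: F_3 = 10^(8.04/10) = 6.368, G_3 = 10^(−6.47/10) = 0.2254
  Stage 4: F_4 = 10^(1.86/10) = 1.535, G_4 = 10^(−1.86/10) = 0.6516
Friis cascade:
  F = 1.180 + (1.528 − 1)/74.13 + (6.368 − 1)/48.53 + (1.535 − 1)/10.94 = 1.346
NF = 10 log₁₀(1.346) = 1.29 dB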